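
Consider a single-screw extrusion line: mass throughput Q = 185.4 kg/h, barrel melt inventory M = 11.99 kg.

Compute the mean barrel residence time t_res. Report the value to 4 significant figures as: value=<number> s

Throughput in SI: Q_s = 185.4 kg/h ÷ 3600 s/h = 0.0515 kg/s
t_res = M / Q_s = 11.99 ÷ 0.0515 = 232.816 s

value=232.8 s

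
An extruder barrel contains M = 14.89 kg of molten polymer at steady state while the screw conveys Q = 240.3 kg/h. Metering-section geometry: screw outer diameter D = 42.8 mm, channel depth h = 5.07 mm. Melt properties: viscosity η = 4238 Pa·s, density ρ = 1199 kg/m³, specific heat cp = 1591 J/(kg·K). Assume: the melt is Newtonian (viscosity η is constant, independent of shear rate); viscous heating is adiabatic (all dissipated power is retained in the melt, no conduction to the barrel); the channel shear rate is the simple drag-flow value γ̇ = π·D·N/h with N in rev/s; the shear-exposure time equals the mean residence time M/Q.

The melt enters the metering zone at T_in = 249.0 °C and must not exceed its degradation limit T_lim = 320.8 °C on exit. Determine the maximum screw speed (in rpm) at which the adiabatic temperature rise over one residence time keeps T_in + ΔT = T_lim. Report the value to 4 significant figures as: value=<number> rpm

Q_s = Q / 3600 = 240.3 / 3600 = 0.06675 kg/s
t_res = M / Q_s = 14.89 ÷ 0.06675 = 223.071 s
D = 42.8 mm = 0.0428 m;  h = 5.07 mm = 0.00507 m
ΔT_a = T_lim − T_in = 320.8 °C − 249.0 °C = 71.8 K
γ̇_max² = ΔT_a·ρ·cp / (η·t_res) = [71.8 × 1199 × 1591] / [4238 × 223.071] = 144.88 s⁻²
γ̇_max = √144.88 = 12.0366 s⁻¹
N_max = γ̇_max h / (πD) = 12.0366·0.00507/(π·0.0428) = 0.453857 rev/s → ×60 = 27.2314 rpm

value=27.23 rpm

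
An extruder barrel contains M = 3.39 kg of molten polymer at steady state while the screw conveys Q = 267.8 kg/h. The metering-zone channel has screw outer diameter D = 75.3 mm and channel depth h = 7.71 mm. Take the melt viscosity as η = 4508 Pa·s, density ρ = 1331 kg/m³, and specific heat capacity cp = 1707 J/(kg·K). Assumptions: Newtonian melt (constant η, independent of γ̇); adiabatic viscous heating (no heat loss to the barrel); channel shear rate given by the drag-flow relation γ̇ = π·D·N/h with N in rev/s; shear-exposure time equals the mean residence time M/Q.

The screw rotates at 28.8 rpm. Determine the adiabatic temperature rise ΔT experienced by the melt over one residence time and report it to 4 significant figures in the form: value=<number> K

Convert throughput: Q = 267.8 kg/h = 267.8/3600 = 0.0743889 kg/s
t_res = M / Q_s = 3.39 / 0.0743889 = 45.5713 s
Geometry in metres: D = 75.3 mm → 0.0753 m, h = 7.71 mm → 0.00771 m; screw speed N = 28.8 rpm = 0.48 rev/s
γ̇ = π·D·N / h = π · 0.0753 · 0.48 / 0.00771 = 14.7276 s⁻¹
Adiabatic rise: ΔT = η γ̇² t_res / (ρ cp) = 4508·(14.7276)²·45.5713 / (1331·1707) = 19.6122 K

value=19.61 K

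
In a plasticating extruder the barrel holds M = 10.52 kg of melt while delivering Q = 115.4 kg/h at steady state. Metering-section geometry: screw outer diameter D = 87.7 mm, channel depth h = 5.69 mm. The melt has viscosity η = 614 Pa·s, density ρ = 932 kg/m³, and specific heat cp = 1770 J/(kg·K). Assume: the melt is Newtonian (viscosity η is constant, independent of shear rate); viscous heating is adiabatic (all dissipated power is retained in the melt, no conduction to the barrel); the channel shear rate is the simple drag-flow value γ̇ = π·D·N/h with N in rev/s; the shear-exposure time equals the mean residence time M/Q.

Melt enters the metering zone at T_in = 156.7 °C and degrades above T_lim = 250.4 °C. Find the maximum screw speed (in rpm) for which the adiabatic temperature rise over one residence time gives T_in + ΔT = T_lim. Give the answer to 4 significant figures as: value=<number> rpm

Convert throughput: Q = 115.4 kg/h = 115.4/3600 = 0.0320556 kg/s
t_res = M / Q_s = 10.52 / 0.0320556 = 328.18 s
D = 87.7 mm = 0.0877 m;  h = 5.69 mm = 0.00569 m
ΔT_a = T_lim − T_in = 250.4 °C − 156.7 °C = 93.7 K
γ̇_max² = ΔT_a·ρ·cp/(η·t_res) = 93.7·932·1770/(614·328.18) = 767.093 s⁻²
Take the square root: γ̇_max = √(767.093) = 27.6964 s⁻¹
N_max = γ̇_max h / (πD) = 27.6964·0.00569/(π·0.0877) = 0.571988 rev/s → ×60 = 34.3193 rpm

value=34.32 rpm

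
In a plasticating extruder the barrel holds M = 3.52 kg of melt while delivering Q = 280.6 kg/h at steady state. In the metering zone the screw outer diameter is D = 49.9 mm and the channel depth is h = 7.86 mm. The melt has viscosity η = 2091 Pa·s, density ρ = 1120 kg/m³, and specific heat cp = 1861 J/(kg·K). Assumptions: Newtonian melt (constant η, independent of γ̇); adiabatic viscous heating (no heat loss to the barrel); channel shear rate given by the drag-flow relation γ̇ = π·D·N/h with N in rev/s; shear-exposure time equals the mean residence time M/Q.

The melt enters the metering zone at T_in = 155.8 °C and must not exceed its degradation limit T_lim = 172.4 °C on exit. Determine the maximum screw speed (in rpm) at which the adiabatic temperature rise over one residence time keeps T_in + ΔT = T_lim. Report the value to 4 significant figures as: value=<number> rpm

value=57.58 rpm

Throughput in SI: Q_s = 280.6 kg/h ÷ 3600 s/h = 0.0779444 kg/s
Mean residence time: t_res = M/Q_s = 3.52 kg / 0.0779444 kg/s = 45.1604 s
Geometry in SI: D = 49.9 mm → 0.0499 m, h = 7.86 mm → 0.00786 m
Allowable rise: ΔT_a = T_lim − T_in = 172.4 − 155.8 = 16.6 K
Invert ΔT = ηγ̇²t_res/(ρcp) for γ̇: γ̇_max² = ΔT_a ρ cp / (η t_res) = 16.6·1120·1861 / (2091·45.1604) = 366.405 s⁻²
γ̇_max = sqrt(366.405) = 19.1417 s⁻¹
N_max = γ̇_max h / (πD) = 19.1417·0.00786/(π·0.0499) = 0.959738 rev/s → ×60 = 57.5843 rpm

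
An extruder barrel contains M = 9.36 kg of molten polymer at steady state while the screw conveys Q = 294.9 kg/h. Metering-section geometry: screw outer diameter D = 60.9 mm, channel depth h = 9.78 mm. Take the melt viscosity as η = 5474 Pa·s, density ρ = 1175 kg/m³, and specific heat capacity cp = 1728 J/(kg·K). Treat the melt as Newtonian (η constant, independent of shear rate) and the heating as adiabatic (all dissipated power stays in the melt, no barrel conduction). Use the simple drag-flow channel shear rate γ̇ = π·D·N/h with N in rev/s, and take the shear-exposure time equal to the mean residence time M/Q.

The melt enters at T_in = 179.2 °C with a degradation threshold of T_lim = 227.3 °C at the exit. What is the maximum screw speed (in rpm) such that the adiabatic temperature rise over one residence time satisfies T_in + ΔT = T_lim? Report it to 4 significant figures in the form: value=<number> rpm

value=38.32 rpm

Throughput in SI: Q_s = 294.9 kg/h ÷ 3600 s/h = 0.0819167 kg/s
Mean residence time: t_res = M/Q_s = 9.36 kg / 0.0819167 kg/s = 114.262 s
Geometry in SI: D = 60.9 mm → 0.0609 m, h = 9.78 mm → 0.00978 m
Allowable rise: ΔT_a = T_lim − T_in = 227.3 − 179.2 = 48.1 K
γ̇_max² = ΔT_a·ρ·cp / (η·t_res) = [48.1 × 1175 × 1728] / [5474 × 114.262] = 156.141 s⁻²
Take the square root: γ̇_max = √(156.141) = 12.4957 s⁻¹
N_max = γ̇_max h / (πD) = 12.4957·0.00978/(π·0.0609) = 0.63875 rev/s → ×60 = 38.325 rpm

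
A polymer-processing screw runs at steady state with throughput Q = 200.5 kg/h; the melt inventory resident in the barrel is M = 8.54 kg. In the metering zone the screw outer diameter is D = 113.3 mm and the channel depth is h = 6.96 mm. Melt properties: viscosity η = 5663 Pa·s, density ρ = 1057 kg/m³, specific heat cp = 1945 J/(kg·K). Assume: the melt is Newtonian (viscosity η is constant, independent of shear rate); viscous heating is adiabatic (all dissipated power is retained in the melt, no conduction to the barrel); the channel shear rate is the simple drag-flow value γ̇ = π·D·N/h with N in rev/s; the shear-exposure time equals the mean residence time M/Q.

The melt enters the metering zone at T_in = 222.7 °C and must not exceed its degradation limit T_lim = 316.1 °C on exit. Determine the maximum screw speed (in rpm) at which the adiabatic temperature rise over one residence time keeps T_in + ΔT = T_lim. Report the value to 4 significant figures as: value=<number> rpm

Q_s = Q / 3600 = 200.5 / 3600 = 0.0556944 kg/s
Mean residence time: t_res = M/Q_s = 8.54 kg / 0.0556944 kg/s = 153.337 s
Convert to metres: D = 0.1133 m, h = 0.00696 m
ΔT_a = T_lim − T_in = 316.1 − 222.7 = 93.4 K
γ̇_max² = ΔT_a·ρ·cp/(η·t_res) = 93.4·1057·1945/(5663·153.337) = 221.131 s⁻²
γ̇_max = √221.131 = 14.8705 s⁻¹
Solve γ̇ = πDN/h for N: N_max = γ̇_max·h/(π·D) = 14.8705 × 0.00696 / (π × 0.1133) = 0.290773 rev/s = 17.4464 rpm

value=17.45 rpm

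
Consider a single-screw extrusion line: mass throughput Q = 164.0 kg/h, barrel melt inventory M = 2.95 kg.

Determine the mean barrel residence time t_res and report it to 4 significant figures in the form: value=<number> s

Throughput in SI: Q_s = 164.0 kg/h ÷ 3600 s/h = 0.0455556 kg/s
t_res = M / Q_s = 2.95 ÷ 0.0455556 = 64.7561 s

value=64.76 s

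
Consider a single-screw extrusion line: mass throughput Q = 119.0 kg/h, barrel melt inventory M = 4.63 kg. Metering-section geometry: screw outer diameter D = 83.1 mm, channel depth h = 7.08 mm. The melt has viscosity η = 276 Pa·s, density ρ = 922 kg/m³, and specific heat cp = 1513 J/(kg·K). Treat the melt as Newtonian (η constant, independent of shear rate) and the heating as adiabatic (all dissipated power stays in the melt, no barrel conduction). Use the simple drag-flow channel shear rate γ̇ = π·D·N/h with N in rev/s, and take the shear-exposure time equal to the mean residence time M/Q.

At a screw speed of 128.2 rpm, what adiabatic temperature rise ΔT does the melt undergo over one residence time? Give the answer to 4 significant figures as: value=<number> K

value=172.0 K

Convert throughput: Q = 119.0 kg/h = 119.0/3600 = 0.0330556 kg/s
t_res = M / Q_s = 4.63 / 0.0330556 = 140.067 s
Convert to SI: D = 0.0831 m, h = 0.00708 m, N = 128.2/60 = 2.13667 rev/s
Shear rate: γ̇ = πDN/h = π·0.0831·2.13667/0.00708 = 78.787 s⁻¹
ΔT = η·γ̇²·t_res / (ρ·cp) = 276 · (78.787)² · 140.067 / (922 · 1513) = 172.022 K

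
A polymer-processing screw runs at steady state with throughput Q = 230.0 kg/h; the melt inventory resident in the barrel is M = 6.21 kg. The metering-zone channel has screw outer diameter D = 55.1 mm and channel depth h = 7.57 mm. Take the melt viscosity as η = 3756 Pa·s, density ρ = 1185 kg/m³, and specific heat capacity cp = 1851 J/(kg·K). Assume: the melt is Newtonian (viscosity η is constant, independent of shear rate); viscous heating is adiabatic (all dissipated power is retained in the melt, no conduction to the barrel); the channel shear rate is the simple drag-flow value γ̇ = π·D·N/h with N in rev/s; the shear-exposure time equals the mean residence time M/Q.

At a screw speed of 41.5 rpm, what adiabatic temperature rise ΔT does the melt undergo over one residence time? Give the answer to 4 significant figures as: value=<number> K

value=41.64 K

Convert throughput: Q = 230.0 kg/h = 230.0/3600 = 0.0638889 kg/s
t_res = M / Q_s = 6.21 / 0.0638889 = 97.2 s
Geometry in metres: D = 55.1 mm → 0.0551 m, h = 7.57 mm → 0.00757 m; screw speed N = 41.5 rpm = 0.691667 rev/s
Shear rate: γ̇ = πDN/h = π·0.0551·0.691667/0.00757 = 15.8162 s⁻¹
ΔT = η·γ̇²·t_res/(ρ·cp) = [3756 × 15.8162² × 97.2] / [1185 × 1851] = 41.6363 K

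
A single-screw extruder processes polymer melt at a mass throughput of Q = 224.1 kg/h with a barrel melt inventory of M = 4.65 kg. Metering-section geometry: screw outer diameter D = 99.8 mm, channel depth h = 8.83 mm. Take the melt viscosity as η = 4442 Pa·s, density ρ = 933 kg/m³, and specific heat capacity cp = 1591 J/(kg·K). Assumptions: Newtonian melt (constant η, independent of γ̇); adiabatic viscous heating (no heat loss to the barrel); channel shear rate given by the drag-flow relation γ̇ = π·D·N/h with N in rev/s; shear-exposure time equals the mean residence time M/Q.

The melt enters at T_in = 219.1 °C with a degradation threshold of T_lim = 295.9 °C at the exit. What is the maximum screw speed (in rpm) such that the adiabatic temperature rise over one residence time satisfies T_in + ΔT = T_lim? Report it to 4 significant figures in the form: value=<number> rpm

value=31.32 rpm

Q_s = Q / 3600 = 224.1 / 3600 = 0.06225 kg/s
Mean residence time: t_res = M/Q_s = 4.65 kg / 0.06225 kg/s = 74.6988 s
Geometry in SI: D = 99.8 mm → 0.0998 m, h = 8.83 mm → 0.00883 m
ΔT_a = T_lim − T_in = 295.9 °C − 219.1 °C = 76.8 K
γ̇_max² = ΔT_a·ρ·cp / (η·t_res) = [76.8 × 933 × 1591] / [4442 × 74.6988] = 343.574 s⁻²
γ̇_max = sqrt(343.574) = 18.5358 s⁻¹
N_max = γ̇_max·h / (π·D) = 18.5358 · 0.00883 / (π · 0.0998) = 0.522024 rev/s = 31.3215 rpm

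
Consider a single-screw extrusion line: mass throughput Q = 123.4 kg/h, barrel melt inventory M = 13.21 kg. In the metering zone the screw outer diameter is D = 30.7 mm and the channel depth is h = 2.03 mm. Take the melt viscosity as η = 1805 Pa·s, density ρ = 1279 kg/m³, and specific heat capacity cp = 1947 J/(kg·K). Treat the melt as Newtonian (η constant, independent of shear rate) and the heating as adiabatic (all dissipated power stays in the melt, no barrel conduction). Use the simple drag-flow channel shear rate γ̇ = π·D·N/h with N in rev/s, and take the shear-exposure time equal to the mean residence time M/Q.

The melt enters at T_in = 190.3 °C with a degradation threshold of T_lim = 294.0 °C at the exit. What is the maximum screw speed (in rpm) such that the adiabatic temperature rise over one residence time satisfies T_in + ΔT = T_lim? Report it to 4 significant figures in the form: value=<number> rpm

value=24.33 rpm

Convert throughput: Q = 123.4 kg/h = 123.4/3600 = 0.0342778 kg/s
t_res = M / Q_s = 13.21 / 0.0342778 = 385.381 s
Convert to metres: D = 0.0307 m, h = 0.00203 m
ΔT_a = T_lim − T_in = 294.0 °C − 190.3 °C = 103.7 K
Invert ΔT = ηγ̇²t_res/(ρcp) for γ̇: γ̇_max² = ΔT_a ρ cp / (η t_res) = 103.7·1279·1947 / (1805·385.381) = 371.234 s⁻²
γ̇_max = sqrt(371.234) = 19.2674 s⁻¹
N_max = γ̇_max h / (πD) = 19.2674·0.00203/(π·0.0307) = 0.405538 rev/s → ×60 = 24.3323 rpm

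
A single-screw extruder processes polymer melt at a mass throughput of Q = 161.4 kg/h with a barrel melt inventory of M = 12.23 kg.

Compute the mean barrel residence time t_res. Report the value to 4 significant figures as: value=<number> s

value=272.8 s

Convert throughput: Q = 161.4 kg/h = 161.4/3600 = 0.0448333 kg/s
t_res = M / Q_s = 12.23 / 0.0448333 = 272.788 s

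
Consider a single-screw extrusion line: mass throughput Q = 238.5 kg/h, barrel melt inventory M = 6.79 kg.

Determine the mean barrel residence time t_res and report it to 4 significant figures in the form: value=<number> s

value=102.5 s

Convert throughput: Q = 238.5 kg/h = 238.5/3600 = 0.06625 kg/s
t_res = M / Q_s = 6.79 / 0.06625 = 102.491 s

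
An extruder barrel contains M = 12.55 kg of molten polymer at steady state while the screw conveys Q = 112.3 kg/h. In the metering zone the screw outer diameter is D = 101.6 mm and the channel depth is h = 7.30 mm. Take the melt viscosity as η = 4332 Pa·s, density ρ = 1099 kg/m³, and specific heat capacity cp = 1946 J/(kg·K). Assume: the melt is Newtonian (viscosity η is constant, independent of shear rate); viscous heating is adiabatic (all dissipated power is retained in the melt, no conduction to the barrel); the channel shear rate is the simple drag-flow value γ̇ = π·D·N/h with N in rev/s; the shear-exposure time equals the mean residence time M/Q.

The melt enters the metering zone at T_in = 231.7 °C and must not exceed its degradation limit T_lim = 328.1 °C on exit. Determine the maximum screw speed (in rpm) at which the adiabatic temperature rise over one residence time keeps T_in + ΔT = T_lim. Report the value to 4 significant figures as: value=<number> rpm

Q_s = Q / 3600 = 112.3 / 3600 = 0.0311944 kg/s
t_res = M / Q_s = 12.55 ÷ 0.0311944 = 402.315 s
D = 101.6 mm = 0.1016 m;  h = 7.30 mm = 0.0073 m
ΔT_a = T_lim − T_in = 328.1 °C − 231.7 °C = 96.4 K
γ̇_max² = ΔT_a·ρ·cp/(η·t_res) = 96.4·1099·1946/(4332·402.315) = 118.294 s⁻²
γ̇_max = sqrt(118.294) = 10.8763 s⁻¹
N_max = γ̇_max·h / (π·D) = 10.8763 · 0.0073 / (π · 0.1016) = 0.248749 rev/s = 14.9249 rpm

value=14.92 rpm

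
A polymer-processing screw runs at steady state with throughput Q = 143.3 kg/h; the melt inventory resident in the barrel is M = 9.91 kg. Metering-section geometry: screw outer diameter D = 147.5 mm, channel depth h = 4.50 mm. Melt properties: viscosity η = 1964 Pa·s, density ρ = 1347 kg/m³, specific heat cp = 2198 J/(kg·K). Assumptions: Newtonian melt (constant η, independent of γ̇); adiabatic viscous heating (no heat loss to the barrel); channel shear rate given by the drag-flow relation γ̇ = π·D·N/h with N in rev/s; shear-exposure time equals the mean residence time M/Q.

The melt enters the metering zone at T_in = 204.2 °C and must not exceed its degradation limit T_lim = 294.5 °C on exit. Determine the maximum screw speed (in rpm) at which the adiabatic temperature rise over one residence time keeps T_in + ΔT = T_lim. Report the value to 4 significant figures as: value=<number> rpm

Throughput in SI: Q_s = 143.3 kg/h ÷ 3600 s/h = 0.0398056 kg/s
t_res = M / Q_s = 9.91 ÷ 0.0398056 = 248.96 s
Convert to metres: D = 0.1475 m, h = 0.0045 m
ΔT_a = T_lim − T_in = 294.5 − 204.2 = 90.3 K
γ̇_max² = ΔT_a·ρ·cp/(η·t_res) = 90.3·1347·2198/(1964·248.96) = 546.779 s⁻²
Take the square root: γ̇_max = √(546.779) = 23.3833 s⁻¹
Solve γ̇ = πDN/h for N: N_max = γ̇_max·h/(π·D) = 23.3833 × 0.0045 / (π × 0.1475) = 0.227079 rev/s = 13.6247 rpm

value=13.62 rpm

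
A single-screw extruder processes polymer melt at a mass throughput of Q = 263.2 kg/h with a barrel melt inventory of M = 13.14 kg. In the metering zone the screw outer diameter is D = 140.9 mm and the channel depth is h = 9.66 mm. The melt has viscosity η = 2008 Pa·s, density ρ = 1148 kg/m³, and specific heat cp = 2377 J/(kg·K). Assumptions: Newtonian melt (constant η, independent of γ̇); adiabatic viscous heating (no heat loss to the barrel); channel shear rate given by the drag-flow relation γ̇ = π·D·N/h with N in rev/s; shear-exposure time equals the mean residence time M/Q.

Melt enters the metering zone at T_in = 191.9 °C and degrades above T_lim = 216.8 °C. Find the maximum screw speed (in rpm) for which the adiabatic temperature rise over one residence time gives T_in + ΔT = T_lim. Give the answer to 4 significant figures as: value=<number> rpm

value=17.97 rpm

Convert throughput: Q = 263.2 kg/h = 263.2/3600 = 0.0731111 kg/s
Mean residence time: t_res = M/Q_s = 13.14 kg / 0.0731111 kg/s = 179.726 s
Geometry in SI: D = 140.9 mm → 0.1409 m, h = 9.66 mm → 0.00966 m
ΔT_a = T_lim − T_in = 216.8 °C − 191.9 °C = 24.9 K
γ̇_max² = ΔT_a·ρ·cp / (η·t_res) = [24.9 × 1148 × 2377] / [2008 × 179.726] = 188.276 s⁻²
Take the square root: γ̇_max = √(188.276) = 13.7214 s⁻¹
Solve γ̇ = πDN/h for N: N_max = γ̇_max·h/(π·D) = 13.7214 × 0.00966 / (π × 0.1409) = 0.299443 rev/s = 17.9666 rpm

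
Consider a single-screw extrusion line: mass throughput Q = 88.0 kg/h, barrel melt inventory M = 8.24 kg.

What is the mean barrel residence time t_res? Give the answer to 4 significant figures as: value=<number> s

Q_s = Q / 3600 = 88.0 / 3600 = 0.0244444 kg/s
Mean residence time: t_res = M/Q_s = 8.24 kg / 0.0244444 kg/s = 337.091 s

value=337.1 s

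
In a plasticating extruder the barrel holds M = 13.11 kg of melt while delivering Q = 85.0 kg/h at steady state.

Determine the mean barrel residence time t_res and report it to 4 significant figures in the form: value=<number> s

Throughput in SI: Q_s = 85.0 kg/h ÷ 3600 s/h = 0.0236111 kg/s
t_res = M / Q_s = 13.11 / 0.0236111 = 555.247 s

value=555.2 s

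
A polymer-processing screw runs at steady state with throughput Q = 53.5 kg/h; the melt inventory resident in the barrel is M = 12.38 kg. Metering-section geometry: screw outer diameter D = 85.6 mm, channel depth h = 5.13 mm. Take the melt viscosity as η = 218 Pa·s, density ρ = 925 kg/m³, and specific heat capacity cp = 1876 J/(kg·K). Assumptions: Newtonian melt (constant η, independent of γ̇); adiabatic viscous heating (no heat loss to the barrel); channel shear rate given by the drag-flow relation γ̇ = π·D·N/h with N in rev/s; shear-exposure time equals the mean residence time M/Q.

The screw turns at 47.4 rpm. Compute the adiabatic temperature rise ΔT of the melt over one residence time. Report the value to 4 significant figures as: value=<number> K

value=179.5 K

Throughput in SI: Q_s = 53.5 kg/h ÷ 3600 s/h = 0.0148611 kg/s
t_res = M / Q_s = 12.38 ÷ 0.0148611 = 833.047 s
D = 85.6 mm = 0.0856 m;  h = 5.13 mm = 0.00513 m;  N = 47.4 rpm / 60 = 0.79 rev/s
γ̇ = π D N / h = (π)(0.0856)(0.79) / 0.00513 = 41.4127 s⁻¹
Adiabatic rise: ΔT = η γ̇² t_res / (ρ cp) = 218·(41.4127)²·833.047 / (925·1876) = 179.481 K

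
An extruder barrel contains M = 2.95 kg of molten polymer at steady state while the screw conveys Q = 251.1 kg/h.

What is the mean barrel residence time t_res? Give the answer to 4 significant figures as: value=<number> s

Q_s = Q / 3600 = 251.1 / 3600 = 0.06975 kg/s
Mean residence time: t_res = M/Q_s = 2.95 kg / 0.06975 kg/s = 42.2939 s

value=42.29 s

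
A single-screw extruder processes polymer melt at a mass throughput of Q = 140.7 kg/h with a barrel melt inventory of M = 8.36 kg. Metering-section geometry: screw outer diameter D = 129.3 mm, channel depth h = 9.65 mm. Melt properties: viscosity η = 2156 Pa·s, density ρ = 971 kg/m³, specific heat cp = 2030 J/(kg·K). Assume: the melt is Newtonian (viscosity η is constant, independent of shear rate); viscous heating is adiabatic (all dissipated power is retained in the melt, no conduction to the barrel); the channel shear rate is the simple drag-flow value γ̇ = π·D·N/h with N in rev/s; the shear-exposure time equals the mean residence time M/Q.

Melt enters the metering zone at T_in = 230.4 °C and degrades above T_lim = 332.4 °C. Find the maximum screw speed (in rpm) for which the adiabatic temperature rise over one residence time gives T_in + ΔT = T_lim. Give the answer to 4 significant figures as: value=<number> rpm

value=29.76 rpm

Throughput in SI: Q_s = 140.7 kg/h ÷ 3600 s/h = 0.0390833 kg/s
t_res = M / Q_s = 8.36 / 0.0390833 = 213.902 s
Convert to metres: D = 0.1293 m, h = 0.00965 m
ΔT_a = T_lim − T_in = 332.4 °C − 230.4 °C = 102 K
Invert ΔT = ηγ̇²t_res/(ρcp) for γ̇: γ̇_max² = ΔT_a ρ cp / (η t_res) = 102·971·2030 / (2156·213.902) = 435.965 s⁻²
γ̇_max = √435.965 = 20.8798 s⁻¹
N_max = γ̇_max h / (πD) = 20.8798·0.00965/(π·0.1293) = 0.496027 rev/s → ×60 = 29.7616 rpm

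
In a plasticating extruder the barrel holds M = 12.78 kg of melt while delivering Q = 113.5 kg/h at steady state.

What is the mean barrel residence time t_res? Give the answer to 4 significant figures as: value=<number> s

Convert throughput: Q = 113.5 kg/h = 113.5/3600 = 0.0315278 kg/s
t_res = M / Q_s = 12.78 ÷ 0.0315278 = 405.357 s

value=405.4 s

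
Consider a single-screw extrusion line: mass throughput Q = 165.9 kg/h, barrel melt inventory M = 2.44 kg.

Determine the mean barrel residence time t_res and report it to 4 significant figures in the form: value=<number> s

Q_s = Q / 3600 = 165.9 / 3600 = 0.0460833 kg/s
Mean residence time: t_res = M/Q_s = 2.44 kg / 0.0460833 kg/s = 52.9476 s

value=52.95 s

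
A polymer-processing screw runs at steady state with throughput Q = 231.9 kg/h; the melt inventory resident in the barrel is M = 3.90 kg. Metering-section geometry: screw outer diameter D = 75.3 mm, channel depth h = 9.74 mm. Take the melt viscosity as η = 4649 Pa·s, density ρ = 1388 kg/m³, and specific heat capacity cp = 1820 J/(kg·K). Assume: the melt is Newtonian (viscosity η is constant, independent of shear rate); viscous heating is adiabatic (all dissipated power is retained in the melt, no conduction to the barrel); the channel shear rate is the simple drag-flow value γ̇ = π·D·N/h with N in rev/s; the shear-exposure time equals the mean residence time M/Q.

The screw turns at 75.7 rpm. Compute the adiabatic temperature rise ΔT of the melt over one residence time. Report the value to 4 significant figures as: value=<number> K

value=104.6 K

Throughput in SI: Q_s = 231.9 kg/h ÷ 3600 s/h = 0.0644167 kg/s
Mean residence time: t_res = M/Q_s = 3.90 kg / 0.0644167 kg/s = 60.5433 s
Geometry in metres: D = 75.3 mm → 0.0753 m, h = 9.74 mm → 0.00974 m; screw speed N = 75.7 rpm = 1.26167 rev/s
γ̇ = π D N / h = (π)(0.0753)(1.26167) / 0.00974 = 30.6429 s⁻¹
Adiabatic rise: ΔT = η γ̇² t_res / (ρ cp) = 4649·(30.6429)²·60.5433 / (1388·1820) = 104.623 K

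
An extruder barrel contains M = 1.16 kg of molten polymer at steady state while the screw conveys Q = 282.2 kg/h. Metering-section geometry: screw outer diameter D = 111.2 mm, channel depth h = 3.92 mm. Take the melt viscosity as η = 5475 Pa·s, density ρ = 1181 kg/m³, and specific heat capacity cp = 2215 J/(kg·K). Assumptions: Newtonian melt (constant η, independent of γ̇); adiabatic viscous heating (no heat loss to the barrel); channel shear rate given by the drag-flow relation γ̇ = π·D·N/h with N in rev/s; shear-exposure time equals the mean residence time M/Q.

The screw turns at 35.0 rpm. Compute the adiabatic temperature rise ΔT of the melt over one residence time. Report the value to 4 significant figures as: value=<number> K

value=83.70 K

Q_s = Q / 3600 = 282.2 / 3600 = 0.0783889 kg/s
t_res = M / Q_s = 1.16 / 0.0783889 = 14.798 s
D = 111.2 mm = 0.1112 m;  h = 3.92 mm = 0.00392 m;  N = 35.0 rpm / 60 = 0.583333 rev/s
Shear rate: γ̇ = πDN/h = π·0.1112·0.583333/0.00392 = 51.9859 s⁻¹
Adiabatic rise: ΔT = η γ̇² t_res / (ρ cp) = 5475·(51.9859)²·14.798 / (1181·2215) = 83.7018 K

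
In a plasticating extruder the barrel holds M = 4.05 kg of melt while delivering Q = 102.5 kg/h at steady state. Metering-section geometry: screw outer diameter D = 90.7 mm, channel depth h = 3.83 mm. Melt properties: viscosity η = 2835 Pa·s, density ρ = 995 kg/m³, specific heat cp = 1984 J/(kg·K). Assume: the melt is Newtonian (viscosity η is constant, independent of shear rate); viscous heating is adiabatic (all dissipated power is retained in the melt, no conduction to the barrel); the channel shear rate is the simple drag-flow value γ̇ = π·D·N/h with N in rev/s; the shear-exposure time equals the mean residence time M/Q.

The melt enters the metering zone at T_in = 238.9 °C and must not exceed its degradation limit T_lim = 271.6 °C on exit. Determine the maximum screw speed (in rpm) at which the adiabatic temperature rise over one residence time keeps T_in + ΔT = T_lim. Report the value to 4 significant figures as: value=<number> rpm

Q_s = Q / 3600 = 102.5 / 3600 = 0.0284722 kg/s
Mean residence time: t_res = M/Q_s = 4.05 kg / 0.0284722 kg/s = 142.244 s
Convert to metres: D = 0.0907 m, h = 0.00383 m
ΔT_a = T_lim − T_in = 271.6 − 238.9 = 32.7 K
γ̇_max² = ΔT_a·ρ·cp/(η·t_res) = 32.7·995·1984/(2835·142.244) = 160.076 s⁻²
γ̇_max = √160.076 = 12.6521 s⁻¹
N_max = γ̇_max h / (πD) = 12.6521·0.00383/(π·0.0907) = 0.170061 rev/s → ×60 = 10.2037 rpm

value=10.20 rpm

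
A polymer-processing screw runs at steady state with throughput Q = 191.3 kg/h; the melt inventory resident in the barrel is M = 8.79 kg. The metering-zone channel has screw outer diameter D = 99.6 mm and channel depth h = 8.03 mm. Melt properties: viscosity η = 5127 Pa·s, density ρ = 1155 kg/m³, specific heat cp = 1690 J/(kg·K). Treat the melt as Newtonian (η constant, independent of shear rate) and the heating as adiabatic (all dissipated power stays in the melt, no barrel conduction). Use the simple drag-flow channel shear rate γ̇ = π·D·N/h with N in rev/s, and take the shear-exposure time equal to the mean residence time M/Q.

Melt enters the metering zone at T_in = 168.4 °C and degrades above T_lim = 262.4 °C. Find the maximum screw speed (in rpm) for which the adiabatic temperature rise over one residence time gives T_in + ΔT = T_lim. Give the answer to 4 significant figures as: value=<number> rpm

value=22.65 rpm

Throughput in SI: Q_s = 191.3 kg/h ÷ 3600 s/h = 0.0531389 kg/s
t_res = M / Q_s = 8.79 ÷ 0.0531389 = 165.416 s
Convert to metres: D = 0.0996 m, h = 0.00803 m
ΔT_a = T_lim − T_in = 262.4 − 168.4 = 94 K
Invert ΔT = ηγ̇²t_res/(ρcp) for γ̇: γ̇_max² = ΔT_a ρ cp / (η t_res) = 94·1155·1690 / (5127·165.416) = 216.35 s⁻²
Take the square root: γ̇_max = √(216.35) = 14.7088 s⁻¹
N_max = γ̇_max h / (πD) = 14.7088·0.00803/(π·0.0996) = 0.377472 rev/s → ×60 = 22.6483 rpm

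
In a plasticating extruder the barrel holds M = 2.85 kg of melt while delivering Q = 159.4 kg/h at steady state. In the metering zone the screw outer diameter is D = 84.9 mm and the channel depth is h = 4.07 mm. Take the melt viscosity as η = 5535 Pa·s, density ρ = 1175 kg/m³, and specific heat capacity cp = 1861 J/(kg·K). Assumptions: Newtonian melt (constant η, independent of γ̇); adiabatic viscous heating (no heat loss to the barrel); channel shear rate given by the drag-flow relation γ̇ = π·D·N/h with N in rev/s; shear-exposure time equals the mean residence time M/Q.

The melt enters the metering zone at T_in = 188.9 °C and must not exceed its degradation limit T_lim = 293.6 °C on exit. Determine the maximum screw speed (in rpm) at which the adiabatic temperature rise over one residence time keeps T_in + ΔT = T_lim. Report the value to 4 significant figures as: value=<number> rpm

Convert throughput: Q = 159.4 kg/h = 159.4/3600 = 0.0442778 kg/s
Mean residence time: t_res = M/Q_s = 2.85 kg / 0.0442778 kg/s = 64.3664 s
Geometry in SI: D = 84.9 mm → 0.0849 m, h = 4.07 mm → 0.00407 m
Allowable rise: ΔT_a = T_lim − T_in = 293.6 − 188.9 = 104.7 K
γ̇_max² = ΔT_a·ρ·cp / (η·t_res) = [104.7 × 1175 × 1861] / [5535 × 64.3664] = 642.62 s⁻²
γ̇_max = √642.62 = 25.35 s⁻¹
N_max = γ̇_max·h / (π·D) = 25.35 · 0.00407 / (π · 0.0849) = 0.386824 rev/s = 23.2095 rpm

value=23.21 rpm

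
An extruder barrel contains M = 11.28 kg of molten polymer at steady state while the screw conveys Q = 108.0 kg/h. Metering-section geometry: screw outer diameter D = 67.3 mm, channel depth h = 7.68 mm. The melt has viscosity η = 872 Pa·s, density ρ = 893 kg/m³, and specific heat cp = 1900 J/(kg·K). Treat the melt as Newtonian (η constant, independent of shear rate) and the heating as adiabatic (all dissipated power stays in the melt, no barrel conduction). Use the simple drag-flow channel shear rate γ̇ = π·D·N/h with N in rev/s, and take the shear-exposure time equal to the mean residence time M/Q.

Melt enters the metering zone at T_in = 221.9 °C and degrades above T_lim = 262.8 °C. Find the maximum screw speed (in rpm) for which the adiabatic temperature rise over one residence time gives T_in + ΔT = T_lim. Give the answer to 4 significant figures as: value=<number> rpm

Q_s = Q / 3600 = 108.0 / 3600 = 0.03 kg/s
t_res = M / Q_s = 11.28 ÷ 0.03 = 376 s
Geometry in SI: D = 67.3 mm → 0.0673 m, h = 7.68 mm → 0.00768 m
Allowable rise: ΔT_a = T_lim − T_in = 262.8 − 221.9 = 40.9 K
γ̇_max² = ΔT_a·ρ·cp/(η·t_res) = 40.9·893·1900/(872·376) = 211.653 s⁻²
γ̇_max = √211.653 = 14.5483 s⁻¹
N_max = γ̇_max h / (πD) = 14.5483·0.00768/(π·0.0673) = 0.528455 rev/s → ×60 = 31.7073 rpm

value=31.71 rpm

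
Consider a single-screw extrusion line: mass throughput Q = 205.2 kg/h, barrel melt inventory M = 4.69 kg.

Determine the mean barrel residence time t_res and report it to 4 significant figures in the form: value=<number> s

value=82.28 s

Throughput in SI: Q_s = 205.2 kg/h ÷ 3600 s/h = 0.057 kg/s
t_res = M / Q_s = 4.69 ÷ 0.057 = 82.2807 s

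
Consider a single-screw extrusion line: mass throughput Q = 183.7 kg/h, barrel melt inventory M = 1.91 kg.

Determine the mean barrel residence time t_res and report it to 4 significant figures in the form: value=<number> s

Q_s = Q / 3600 = 183.7 / 3600 = 0.0510278 kg/s
t_res = M / Q_s = 1.91 / 0.0510278 = 37.4306 s

value=37.43 s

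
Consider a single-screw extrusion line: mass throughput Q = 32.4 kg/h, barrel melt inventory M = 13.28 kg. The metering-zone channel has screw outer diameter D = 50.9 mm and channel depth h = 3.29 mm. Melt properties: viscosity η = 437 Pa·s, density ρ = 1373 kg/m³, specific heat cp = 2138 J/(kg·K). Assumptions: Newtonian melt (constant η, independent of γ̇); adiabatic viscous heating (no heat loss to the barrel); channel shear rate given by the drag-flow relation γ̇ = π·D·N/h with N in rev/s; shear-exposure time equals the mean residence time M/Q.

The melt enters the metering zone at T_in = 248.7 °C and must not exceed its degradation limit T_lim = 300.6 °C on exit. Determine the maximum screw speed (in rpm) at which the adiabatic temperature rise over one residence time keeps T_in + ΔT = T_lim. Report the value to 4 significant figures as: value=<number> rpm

Q_s = Q / 3600 = 32.4 / 3600 = 0.009 kg/s
t_res = M / Q_s = 13.28 / 0.009 = 1475.56 s
Convert to metres: D = 0.0509 m, h = 0.00329 m
ΔT_a = T_lim − T_in = 300.6 − 248.7 = 51.9 K
γ̇_max² = ΔT_a·ρ·cp/(η·t_res) = 51.9·1373·2138/(437·1475.56) = 236.27 s⁻²
γ̇_max = √236.27 = 15.3711 s⁻¹
N_max = γ̇_max·h / (π·D) = 15.3711 · 0.00329 / (π · 0.0509) = 0.316251 rev/s = 18.9751 rpm

value=18.98 rpm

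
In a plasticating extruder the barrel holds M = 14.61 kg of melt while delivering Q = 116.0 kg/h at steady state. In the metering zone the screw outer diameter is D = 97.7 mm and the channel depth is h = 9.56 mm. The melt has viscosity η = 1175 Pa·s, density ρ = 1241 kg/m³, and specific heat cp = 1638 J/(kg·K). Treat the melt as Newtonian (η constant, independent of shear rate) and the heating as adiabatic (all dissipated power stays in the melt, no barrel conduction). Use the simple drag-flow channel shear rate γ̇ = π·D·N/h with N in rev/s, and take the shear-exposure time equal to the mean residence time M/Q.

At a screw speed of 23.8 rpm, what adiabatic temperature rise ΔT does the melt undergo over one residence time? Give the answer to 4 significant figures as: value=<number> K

Throughput in SI: Q_s = 116.0 kg/h ÷ 3600 s/h = 0.0322222 kg/s
Mean residence time: t_res = M/Q_s = 14.61 kg / 0.0322222 kg/s = 453.414 s
Geometry in metres: D = 97.7 mm → 0.0977 m, h = 9.56 mm → 0.00956 m; screw speed N = 23.8 rpm = 0.396667 rev/s
γ̇ = π D N / h = (π)(0.0977)(0.396667) / 0.00956 = 12.7354 s⁻¹
ΔT = η·γ̇²·t_res / (ρ·cp) = 1175 · (12.7354)² · 453.414 / (1241 · 1638) = 42.5081 K

value=42.51 K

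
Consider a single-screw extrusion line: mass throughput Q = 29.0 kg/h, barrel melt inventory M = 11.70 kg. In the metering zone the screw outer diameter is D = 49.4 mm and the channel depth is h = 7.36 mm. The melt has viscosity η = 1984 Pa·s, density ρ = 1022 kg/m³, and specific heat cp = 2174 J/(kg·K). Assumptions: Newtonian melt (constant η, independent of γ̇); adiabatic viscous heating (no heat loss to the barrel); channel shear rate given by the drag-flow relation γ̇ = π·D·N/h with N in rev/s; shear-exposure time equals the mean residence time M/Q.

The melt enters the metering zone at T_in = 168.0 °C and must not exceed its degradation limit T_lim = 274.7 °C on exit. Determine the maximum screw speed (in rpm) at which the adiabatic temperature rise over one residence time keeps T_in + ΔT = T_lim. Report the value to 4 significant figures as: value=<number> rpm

Q_s = Q / 3600 = 29.0 / 3600 = 0.00805556 kg/s
Mean residence time: t_res = M/Q_s = 11.70 kg / 0.00805556 kg/s = 1452.41 s
Geometry in SI: D = 49.4 mm → 0.0494 m, h = 7.36 mm → 0.00736 m
ΔT_a = T_lim − T_in = 274.7 °C − 168.0 °C = 106.7 K
Invert ΔT = ηγ̇²t_res/(ρcp) for γ̇: γ̇_max² = ΔT_a ρ cp / (η t_res) = 106.7·1022·2174 / (1984·1452.41) = 82.2703 s⁻²
γ̇_max = √82.2703 = 9.07029 s⁻¹
Solve γ̇ = πDN/h for N: N_max = γ̇_max·h/(π·D) = 9.07029 × 0.00736 / (π × 0.0494) = 0.430152 rev/s = 25.8091 rpm

value=25.81 rpm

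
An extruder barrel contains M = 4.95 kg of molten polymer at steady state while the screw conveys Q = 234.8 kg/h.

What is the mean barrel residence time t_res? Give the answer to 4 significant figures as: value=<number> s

Throughput in SI: Q_s = 234.8 kg/h ÷ 3600 s/h = 0.0652222 kg/s
Mean residence time: t_res = M/Q_s = 4.95 kg / 0.0652222 kg/s = 75.8944 s

value=75.89 s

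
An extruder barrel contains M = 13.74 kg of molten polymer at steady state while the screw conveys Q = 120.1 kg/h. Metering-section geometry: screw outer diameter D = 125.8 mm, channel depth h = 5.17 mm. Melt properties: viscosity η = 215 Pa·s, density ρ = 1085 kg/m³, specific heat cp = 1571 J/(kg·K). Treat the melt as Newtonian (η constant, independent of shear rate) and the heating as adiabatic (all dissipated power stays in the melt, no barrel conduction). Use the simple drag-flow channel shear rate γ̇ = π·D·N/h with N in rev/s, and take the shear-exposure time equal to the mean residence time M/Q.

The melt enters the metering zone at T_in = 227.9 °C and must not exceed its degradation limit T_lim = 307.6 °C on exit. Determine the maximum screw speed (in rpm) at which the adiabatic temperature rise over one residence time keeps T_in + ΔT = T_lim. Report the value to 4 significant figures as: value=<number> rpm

value=30.74 rpm

Q_s = Q / 3600 = 120.1 / 3600 = 0.0333611 kg/s
t_res = M / Q_s = 13.74 ÷ 0.0333611 = 411.857 s
D = 125.8 mm = 0.1258 m;  h = 5.17 mm = 0.00517 m
ΔT_a = T_lim − T_in = 307.6 °C − 227.9 °C = 79.7 K
Invert ΔT = ηγ̇²t_res/(ρcp) for γ̇: γ̇_max² = ΔT_a ρ cp / (η t_res) = 79.7·1085·1571 / (215·411.857) = 1534.19 s⁻²
γ̇_max = sqrt(1534.19) = 39.1688 s⁻¹
N_max = γ̇_max·h / (π·D) = 39.1688 · 0.00517 / (π · 0.1258) = 0.512389 rev/s = 30.7433 rpm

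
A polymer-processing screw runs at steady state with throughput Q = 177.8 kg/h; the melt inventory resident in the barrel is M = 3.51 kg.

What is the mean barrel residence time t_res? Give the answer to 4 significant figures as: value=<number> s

Throughput in SI: Q_s = 177.8 kg/h ÷ 3600 s/h = 0.0493889 kg/s
Mean residence time: t_res = M/Q_s = 3.51 kg / 0.0493889 kg/s = 71.0686 s

value=71.07 s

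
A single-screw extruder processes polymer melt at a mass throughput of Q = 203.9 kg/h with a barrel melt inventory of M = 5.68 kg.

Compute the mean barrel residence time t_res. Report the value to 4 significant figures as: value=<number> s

Q_s = Q / 3600 = 203.9 / 3600 = 0.0566389 kg/s
t_res = M / Q_s = 5.68 ÷ 0.0566389 = 100.284 s

value=100.3 s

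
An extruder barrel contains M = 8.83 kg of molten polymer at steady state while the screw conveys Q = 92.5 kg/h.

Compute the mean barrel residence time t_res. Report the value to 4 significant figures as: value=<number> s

value=343.7 s

Throughput in SI: Q_s = 92.5 kg/h ÷ 3600 s/h = 0.0256944 kg/s
Mean residence time: t_res = M/Q_s = 8.83 kg / 0.0256944 kg/s = 343.654 s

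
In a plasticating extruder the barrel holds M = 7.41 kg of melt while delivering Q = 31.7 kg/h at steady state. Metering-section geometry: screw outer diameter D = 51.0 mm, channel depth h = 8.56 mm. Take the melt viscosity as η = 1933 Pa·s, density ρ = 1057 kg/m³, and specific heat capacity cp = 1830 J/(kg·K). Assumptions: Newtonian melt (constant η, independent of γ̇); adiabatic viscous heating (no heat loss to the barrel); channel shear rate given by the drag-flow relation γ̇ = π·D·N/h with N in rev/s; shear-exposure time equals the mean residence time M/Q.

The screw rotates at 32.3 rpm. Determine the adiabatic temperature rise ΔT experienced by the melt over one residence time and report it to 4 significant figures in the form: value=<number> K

value=85.38 K

Q_s = Q / 3600 = 31.7 / 3600 = 0.00880556 kg/s
Mean residence time: t_res = M/Q_s = 7.41 kg / 0.00880556 kg/s = 841.514 s
Convert to SI: D = 0.051 m, h = 0.00856 m, N = 32.3/60 = 0.538333 rev/s
γ̇ = π D N / h = (π)(0.051)(0.538333) / 0.00856 = 10.0762 s⁻¹
ΔT = η·γ̇²·t_res/(ρ·cp) = [1933 × 10.0762² × 841.514] / [1057 × 1830] = 85.3812 K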